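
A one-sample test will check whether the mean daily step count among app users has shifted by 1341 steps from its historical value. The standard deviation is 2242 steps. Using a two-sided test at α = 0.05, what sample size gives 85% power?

For a one-sample z-test, n = ((z_{α/2} + z_β)·σ/δ)².
z_{α/2} = 1.960 (two-sided α = 0.05); z_β = 1.036 (power 85% → β = 0.15).
n = (2.996 × 2242 / 1341)² = 25.09
Round up: n = 26.

n = 26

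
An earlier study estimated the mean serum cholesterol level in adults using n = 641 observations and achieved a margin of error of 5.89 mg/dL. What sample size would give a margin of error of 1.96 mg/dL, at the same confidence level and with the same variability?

Margin of error scales as 1/√n, so n₂ = n₁·(E₁/E₂)².
n₂ = 641 × (5.89/1.96)² = 641 × 9.031 = 5788.87
Round up: n₂ = 5789.

n = 5789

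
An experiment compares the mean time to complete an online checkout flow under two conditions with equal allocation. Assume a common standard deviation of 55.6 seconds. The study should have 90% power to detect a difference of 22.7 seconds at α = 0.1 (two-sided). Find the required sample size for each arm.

For two equal groups, n per group = 2·((z_{α/2} + z_β)·σ/δ)².
z_{α/2} = 1.645; z_β = 1.282 (power 90%).
n = 2 × (2.927 × 55.6 / 22.7)² = 2 × 51.40 = 102.80
Round up: n = 103 per group.

103 per group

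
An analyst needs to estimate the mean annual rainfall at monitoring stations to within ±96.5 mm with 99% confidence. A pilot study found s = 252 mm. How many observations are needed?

For a mean, the margin of error is E = z·σ/√n, so n = (zσ/E)².
At 99% confidence, z = 2.576.
n = (2.576 × 252 / 96.5)² = 45.25
Round up: n = 46.

46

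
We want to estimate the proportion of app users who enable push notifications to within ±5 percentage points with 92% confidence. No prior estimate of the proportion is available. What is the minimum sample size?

For a proportion with margin E = 0.05 at 92% confidence, z = 1.751.
With no prior estimate, use p = 0.5, which maximizes p(1−p) at 0.25.
n = 0.25 × (z/E)² = 0.25 × (1.751/0.05)² = 306.60
Round up: n = 307.

307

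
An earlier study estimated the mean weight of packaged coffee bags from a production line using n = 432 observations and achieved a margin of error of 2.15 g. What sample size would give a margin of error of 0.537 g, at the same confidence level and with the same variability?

6925

Margin of error scales as 1/√n, so n₂ = n₁·(E₁/E₂)².
n₂ = 432 × (2.15/0.537)² = 432 × 16.03 = 6924.96
Round up: n₂ = 6925.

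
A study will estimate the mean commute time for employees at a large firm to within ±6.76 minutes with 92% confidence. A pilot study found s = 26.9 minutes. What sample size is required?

For a mean, the margin of error is E = z·σ/√n, so n = (zσ/E)².
At 92% confidence, z = 1.751.
n = (1.751 × 26.9 / 6.76)² = 48.55
Round up: n = 49.

n = 49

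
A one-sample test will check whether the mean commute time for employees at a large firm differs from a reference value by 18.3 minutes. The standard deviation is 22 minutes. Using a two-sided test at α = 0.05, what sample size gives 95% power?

For a one-sample z-test, n = ((z_{α/2} + z_β)·σ/δ)².
z_{α/2} = 1.960 (two-sided α = 0.05); z_β = 1.645 (power 95% → β = 0.05).
n = (3.605 × 22 / 18.3)² = 18.78
Round up: n = 19.

19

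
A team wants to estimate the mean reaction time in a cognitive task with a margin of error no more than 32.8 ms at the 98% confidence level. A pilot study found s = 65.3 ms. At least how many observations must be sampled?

n = 22

For a mean, the margin of error is E = z·σ/√n, so n = (zσ/E)².
At 98% confidence, z = 2.326.
n = (2.326 × 65.3 / 32.8)² = 21.44
Round up: n = 22.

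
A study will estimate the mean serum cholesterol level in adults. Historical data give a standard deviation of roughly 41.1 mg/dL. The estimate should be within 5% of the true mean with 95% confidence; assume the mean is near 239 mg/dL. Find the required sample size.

For a mean, the margin of error is E = z·σ/√n, so n = (zσ/E)².
At 95% confidence, z = 1.960.
E = 5% of 239 = 11.95 mg/dL.
n = (1.960 × 41.1 / 11.95)² = 45.44
Round up: n = 46.

n = 46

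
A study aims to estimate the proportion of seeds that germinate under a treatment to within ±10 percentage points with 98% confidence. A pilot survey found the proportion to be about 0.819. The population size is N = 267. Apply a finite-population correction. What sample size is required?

62

For a proportion with margin E = 0.1 at 98% confidence, z = 2.326.
n = p̂(1−p̂)(z/E)² = 0.819 × 0.181 × (2.326/0.1)² = 80.20 — call this n₀.
Finite-population correction with N = 267: n = n₀ / (1 + (n₀−1)/N) = 80.20 / 1.297 = 61.84
Round up: n = 62.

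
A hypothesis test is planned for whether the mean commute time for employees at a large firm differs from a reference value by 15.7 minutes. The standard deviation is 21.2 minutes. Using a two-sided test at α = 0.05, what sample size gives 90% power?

n = 20

For a one-sample z-test, n = ((z_{α/2} + z_β)·σ/δ)².
z_{α/2} = 1.960 (two-sided α = 0.05); z_β = 1.282 (power 90% → β = 0.1).
n = (3.242 × 21.2 / 15.7)² = 19.16
Round up: n = 20.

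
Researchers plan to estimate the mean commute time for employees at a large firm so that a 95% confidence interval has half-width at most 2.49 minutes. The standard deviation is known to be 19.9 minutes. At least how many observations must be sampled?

For a mean, the margin of error is E = z·σ/√n, so n = (zσ/E)².
At 95% confidence, z = 1.960.
n = (1.960 × 19.9 / 2.49)² = 245.37
Round up: n = 246.

246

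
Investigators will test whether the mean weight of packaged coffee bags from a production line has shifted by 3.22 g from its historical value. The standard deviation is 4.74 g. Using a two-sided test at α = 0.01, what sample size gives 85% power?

29

For a one-sample z-test, n = ((z_{α/2} + z_β)·σ/δ)².
z_{α/2} = 2.576 (two-sided α = 0.01); z_β = 1.036 (power 85% → β = 0.15).
n = (3.612 × 4.74 / 3.22)² = 28.27
Round up: n = 29.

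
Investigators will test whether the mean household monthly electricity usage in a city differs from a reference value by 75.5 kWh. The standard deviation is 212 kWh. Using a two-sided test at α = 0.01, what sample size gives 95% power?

141

For a one-sample z-test, n = ((z_{α/2} + z_β)·σ/δ)².
z_{α/2} = 2.576 (two-sided α = 0.01); z_β = 1.645 (power 95% → β = 0.05).
n = (4.221 × 212 / 75.5)² = 140.48
Round up: n = 141.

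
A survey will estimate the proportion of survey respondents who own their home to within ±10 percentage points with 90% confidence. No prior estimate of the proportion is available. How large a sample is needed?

For a proportion with margin E = 0.1 at 90% confidence, z = 1.645.
With no prior estimate, use p = 0.5, which maximizes p(1−p) at 0.25.
n = 0.25 × (z/E)² = 0.25 × (1.645/0.1)² = 67.65
Round up: n = 68.

n = 68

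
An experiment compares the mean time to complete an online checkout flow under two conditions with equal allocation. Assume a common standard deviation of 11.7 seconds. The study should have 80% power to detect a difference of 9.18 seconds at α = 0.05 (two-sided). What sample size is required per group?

For two equal groups, n per group = 2·((z_{α/2} + z_β)·σ/δ)².
z_{α/2} = 1.960; z_β = 0.842 (power 80%).
n = 2 × (2.802 × 11.7 / 9.18)² = 2 × 12.75 = 25.50
Round up: n = 26 per group.

26 per group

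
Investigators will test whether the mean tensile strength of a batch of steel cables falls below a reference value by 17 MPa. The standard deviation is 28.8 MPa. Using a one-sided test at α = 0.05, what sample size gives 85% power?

21

For a one-sample z-test, n = ((z_α + z_β)·σ/δ)².
z_α = 1.645 (one-sided α = 0.05); z_β = 1.036 (power 85% → β = 0.15).
n = (2.681 × 28.8 / 17)² = 20.63
Round up: n = 21.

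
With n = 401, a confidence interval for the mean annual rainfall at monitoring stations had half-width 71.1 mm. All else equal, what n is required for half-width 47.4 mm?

n = 903

Margin of error scales as 1/√n, so n₂ = n₁·(E₁/E₂)².
n₂ = 401 × (71.1/47.4)² = 401 × 2.25 = 902.25
Round up: n₂ = 903.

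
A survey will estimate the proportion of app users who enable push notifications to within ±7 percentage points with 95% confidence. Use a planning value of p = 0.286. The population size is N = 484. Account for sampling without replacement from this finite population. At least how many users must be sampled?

n = 121

For a proportion with margin E = 0.07 at 95% confidence, z = 1.960.
n = p̂(1−p̂)(z/E)² = 0.286 × 0.714 × (1.960/0.07)² = 160.10 — call this n₀.
Finite-population correction with N = 484: n = n₀ / (1 + (n₀−1)/N) = 160.10 / 1.329 = 120.47
Round up: n = 121.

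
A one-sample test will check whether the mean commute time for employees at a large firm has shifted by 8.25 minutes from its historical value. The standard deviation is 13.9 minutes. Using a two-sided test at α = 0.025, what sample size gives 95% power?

n = 43

For a one-sample z-test, n = ((z_{α/2} + z_β)·σ/δ)².
z_{α/2} = 2.241 (two-sided α = 0.025); z_β = 1.645 (power 95% → β = 0.05).
n = (3.886 × 13.9 / 8.25)² = 42.87
Round up: n = 43.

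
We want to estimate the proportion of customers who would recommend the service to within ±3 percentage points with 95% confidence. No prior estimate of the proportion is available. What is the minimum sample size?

1068

For a proportion with margin E = 0.03 at 95% confidence, z = 1.960.
With no prior estimate, use p = 0.5, which maximizes p(1−p) at 0.25.
n = 0.25 × (z/E)² = 0.25 × (1.960/0.03)² = 1067.11
Round up: n = 1068.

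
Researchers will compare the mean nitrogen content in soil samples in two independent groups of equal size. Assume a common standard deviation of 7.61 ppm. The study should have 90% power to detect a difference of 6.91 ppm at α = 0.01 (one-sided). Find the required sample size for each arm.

For two equal groups, n per group = 2·((z_α + z_β)·σ/δ)².
z_α = 2.326; z_β = 1.282 (power 90%).
n = 2 × (3.608 × 7.61 / 6.91)² = 2 × 15.79 = 31.58
Round up: n = 32 per group.

32 per group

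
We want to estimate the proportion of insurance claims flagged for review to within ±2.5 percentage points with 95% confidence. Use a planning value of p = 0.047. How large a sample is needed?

n = 276

For a proportion with margin E = 0.025 at 95% confidence, z = 1.960.
n = p̂(1−p̂)(z/E)² = 0.047 × 0.953 × (1.960/0.025)² = 275.31
Round up: n = 276.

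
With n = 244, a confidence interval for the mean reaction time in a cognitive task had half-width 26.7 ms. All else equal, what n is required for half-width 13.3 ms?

Margin of error scales as 1/√n, so n₂ = n₁·(E₁/E₂)².
n₂ = 244 × (26.7/13.3)² = 244 × 4.03 = 983.32
Round up: n₂ = 984.

984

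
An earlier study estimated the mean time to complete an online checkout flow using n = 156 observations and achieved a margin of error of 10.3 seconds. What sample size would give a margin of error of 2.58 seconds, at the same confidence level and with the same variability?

n = 2487

Margin of error scales as 1/√n, so n₂ = n₁·(E₁/E₂)².
n₂ = 156 × (10.3/2.58)² = 156 × 15.94 = 2486.64
Round up: n₂ = 2487.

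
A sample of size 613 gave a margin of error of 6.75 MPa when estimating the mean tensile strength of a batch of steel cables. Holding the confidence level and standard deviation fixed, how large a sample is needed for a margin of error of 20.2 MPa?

69

Margin of error scales as 1/√n, so n₂ = n₁·(E₁/E₂)².
n₂ = 613 × (6.75/20.2)² = 613 × 0.1117 = 68.47
Round up: n₂ = 69.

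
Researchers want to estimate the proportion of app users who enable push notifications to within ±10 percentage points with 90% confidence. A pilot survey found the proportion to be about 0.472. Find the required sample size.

For a proportion with margin E = 0.1 at 90% confidence, z = 1.645.
n = p̂(1−p̂)(z/E)² = 0.472 × 0.528 × (1.645/0.1)² = 67.44
Round up: n = 68.

68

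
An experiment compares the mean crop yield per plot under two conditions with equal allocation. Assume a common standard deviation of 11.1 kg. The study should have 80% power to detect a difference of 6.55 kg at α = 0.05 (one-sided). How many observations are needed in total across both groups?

For two equal groups, n per group = 2·((z_α + z_β)·σ/δ)².
z_α = 1.645; z_β = 0.842 (power 80%).
n = 2 × (2.487 × 11.1 / 6.55)² = 2 × 17.76 = 35.52
Round up: n = 36 per group.
Total across both groups: 2 × 36 = 72.

72 total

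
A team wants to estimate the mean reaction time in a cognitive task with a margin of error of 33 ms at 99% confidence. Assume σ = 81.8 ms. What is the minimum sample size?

41

For a mean, the margin of error is E = z·σ/√n, so n = (zσ/E)².
At 99% confidence, z = 2.576.
n = (2.576 × 81.8 / 33)² = 40.77
Round up: n = 41.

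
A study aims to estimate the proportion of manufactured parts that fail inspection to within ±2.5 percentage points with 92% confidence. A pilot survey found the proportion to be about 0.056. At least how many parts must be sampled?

260

For a proportion with margin E = 0.025 at 92% confidence, z = 1.751.
n = p̂(1−p̂)(z/E)² = 0.056 × 0.944 × (1.751/0.025)² = 259.33
Round up: n = 260.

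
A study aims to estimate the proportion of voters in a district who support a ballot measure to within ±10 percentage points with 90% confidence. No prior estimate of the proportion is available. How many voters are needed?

68

For a proportion with margin E = 0.1 at 90% confidence, z = 1.645.
With no prior estimate, use p = 0.5, which maximizes p(1−p) at 0.25.
n = 0.25 × (z/E)² = 0.25 × (1.645/0.1)² = 67.65
Round up: n = 68.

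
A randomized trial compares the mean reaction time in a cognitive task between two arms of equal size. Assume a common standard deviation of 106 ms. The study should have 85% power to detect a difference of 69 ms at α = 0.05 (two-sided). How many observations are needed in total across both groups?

For two equal groups, n per group = 2·((z_{α/2} + z_β)·σ/δ)².
z_{α/2} = 1.960; z_β = 1.036 (power 85%).
n = 2 × (2.996 × 106 / 69)² = 2 × 21.18 = 42.36
Round up: n = 43 per group.
Total across both groups: 2 × 43 = 86.

86 total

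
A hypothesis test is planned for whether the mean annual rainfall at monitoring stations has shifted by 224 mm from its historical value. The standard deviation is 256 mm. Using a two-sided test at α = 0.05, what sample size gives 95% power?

17

For a one-sample z-test, n = ((z_{α/2} + z_β)·σ/δ)².
z_{α/2} = 1.960 (two-sided α = 0.05); z_β = 1.645 (power 95% → β = 0.05).
n = (3.605 × 256 / 224)² = 16.97
Round up: n = 17.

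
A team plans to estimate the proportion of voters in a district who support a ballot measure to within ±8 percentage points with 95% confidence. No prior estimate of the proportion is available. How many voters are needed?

For a proportion with margin E = 0.08 at 95% confidence, z = 1.960.
With no prior estimate, use p = 0.5, which maximizes p(1−p) at 0.25.
n = 0.25 × (z/E)² = 0.25 × (1.960/0.08)² = 150.06
Round up: n = 151.

151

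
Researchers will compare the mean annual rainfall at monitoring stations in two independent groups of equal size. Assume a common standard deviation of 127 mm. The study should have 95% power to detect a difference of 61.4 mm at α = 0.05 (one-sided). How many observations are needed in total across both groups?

186 total

For two equal groups, n per group = 2·((z_α + z_β)·σ/δ)².
z_α = 1.645; z_β = 1.645 (power 95%).
n = 2 × (3.290 × 127 / 61.4)² = 2 × 46.31 = 92.62
Round up: n = 93 per group.
Total across both groups: 2 × 93 = 186.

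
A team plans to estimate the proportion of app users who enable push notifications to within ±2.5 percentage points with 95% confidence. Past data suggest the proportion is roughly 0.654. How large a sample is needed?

For a proportion with margin E = 0.025 at 95% confidence, z = 1.960.
n = p̂(1−p̂)(z/E)² = 0.654 × 0.346 × (1.960/0.025)² = 1390.87
Round up: n = 1391.

n = 1391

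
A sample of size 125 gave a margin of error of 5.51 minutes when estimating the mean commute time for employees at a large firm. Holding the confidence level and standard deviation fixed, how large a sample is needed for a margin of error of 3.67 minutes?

Margin of error scales as 1/√n, so n₂ = n₁·(E₁/E₂)².
n₂ = 125 × (5.51/3.67)² = 125 × 2.254 = 281.75
Round up: n₂ = 282.

n = 282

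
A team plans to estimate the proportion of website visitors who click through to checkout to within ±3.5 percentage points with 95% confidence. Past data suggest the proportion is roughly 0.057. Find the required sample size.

n = 169

For a proportion with margin E = 0.035 at 95% confidence, z = 1.960.
n = p̂(1−p̂)(z/E)² = 0.057 × 0.943 × (1.960/0.035)² = 168.56
Round up: n = 169.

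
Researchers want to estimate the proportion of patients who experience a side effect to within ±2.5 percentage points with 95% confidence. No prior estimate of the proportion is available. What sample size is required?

For a proportion with margin E = 0.025 at 95% confidence, z = 1.960.
With no prior estimate, use p = 0.5, which maximizes p(1−p) at 0.25.
n = 0.25 × (z/E)² = 0.25 × (1.960/0.025)² = 1536.64
Round up: n = 1537.

1537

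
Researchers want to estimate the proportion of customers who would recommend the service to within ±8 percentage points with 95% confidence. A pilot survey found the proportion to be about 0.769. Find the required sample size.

107

For a proportion with margin E = 0.08 at 95% confidence, z = 1.960.
n = p̂(1−p̂)(z/E)² = 0.769 × 0.231 × (1.960/0.08)² = 106.63
Round up: n = 107.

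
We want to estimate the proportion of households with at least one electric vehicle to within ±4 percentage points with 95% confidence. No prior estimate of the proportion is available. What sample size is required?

n = 601

For a proportion with margin E = 0.04 at 95% confidence, z = 1.960.
With no prior estimate, use p = 0.5, which maximizes p(1−p) at 0.25.
n = 0.25 × (z/E)² = 0.25 × (1.960/0.04)² = 600.25
Round up: n = 601.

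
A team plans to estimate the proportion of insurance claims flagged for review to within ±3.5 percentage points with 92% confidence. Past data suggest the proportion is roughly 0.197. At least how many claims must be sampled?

n = 396

For a proportion with margin E = 0.035 at 92% confidence, z = 1.751.
n = p̂(1−p̂)(z/E)² = 0.197 × 0.803 × (1.751/0.035)² = 395.93
Round up: n = 396.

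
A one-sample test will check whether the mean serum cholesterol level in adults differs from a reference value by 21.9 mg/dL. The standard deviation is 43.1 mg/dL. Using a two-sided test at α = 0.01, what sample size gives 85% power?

51

For a one-sample z-test, n = ((z_{α/2} + z_β)·σ/δ)².
z_{α/2} = 2.576 (two-sided α = 0.01); z_β = 1.036 (power 85% → β = 0.15).
n = (3.612 × 43.1 / 21.9)² = 50.53
Round up: n = 51.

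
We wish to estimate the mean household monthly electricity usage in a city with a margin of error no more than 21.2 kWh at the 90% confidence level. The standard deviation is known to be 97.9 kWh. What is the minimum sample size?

n = 58

For a mean, the margin of error is E = z·σ/√n, so n = (zσ/E)².
At 90% confidence, z = 1.645.
n = (1.645 × 97.9 / 21.2)² = 57.71
Round up: n = 58.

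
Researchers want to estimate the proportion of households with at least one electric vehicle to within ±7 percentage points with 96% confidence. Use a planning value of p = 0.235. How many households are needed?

For a proportion with margin E = 0.07 at 96% confidence, z = 2.054.
n = p̂(1−p̂)(z/E)² = 0.235 × 0.765 × (2.054/0.07)² = 154.79
Round up: n = 155.

155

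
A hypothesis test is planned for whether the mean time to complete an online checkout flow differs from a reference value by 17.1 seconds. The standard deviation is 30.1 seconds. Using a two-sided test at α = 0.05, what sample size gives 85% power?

28

For a one-sample z-test, n = ((z_{α/2} + z_β)·σ/δ)².
z_{α/2} = 1.960 (two-sided α = 0.05); z_β = 1.036 (power 85% → β = 0.15).
n = (2.996 × 30.1 / 17.1)² = 27.81
Round up: n = 28.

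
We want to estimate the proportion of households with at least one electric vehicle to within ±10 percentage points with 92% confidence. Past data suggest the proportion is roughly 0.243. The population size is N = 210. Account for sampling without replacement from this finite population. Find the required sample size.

For a proportion with margin E = 0.1 at 92% confidence, z = 1.751.
n = p̂(1−p̂)(z/E)² = 0.243 × 0.757 × (1.751/0.1)² = 56.40 — call this n₀.
Finite-population correction with N = 210: n = n₀ / (1 + (n₀−1)/N) = 56.40 / 1.264 = 44.62
Round up: n = 45.

n = 45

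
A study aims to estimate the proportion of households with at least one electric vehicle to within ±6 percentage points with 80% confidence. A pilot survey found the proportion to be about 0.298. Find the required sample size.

96

For a proportion with margin E = 0.06 at 80% confidence, z = 1.282.
n = p̂(1−p̂)(z/E)² = 0.298 × 0.702 × (1.282/0.06)² = 95.51
Round up: n = 96.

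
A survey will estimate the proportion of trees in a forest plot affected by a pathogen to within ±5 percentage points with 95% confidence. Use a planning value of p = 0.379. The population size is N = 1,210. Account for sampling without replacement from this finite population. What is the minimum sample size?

For a proportion with margin E = 0.05 at 95% confidence, z = 1.960.
n = p̂(1−p̂)(z/E)² = 0.379 × 0.621 × (1.960/0.05)² = 361.66 — call this n₀.
Finite-population correction with N = 1,210: n = n₀ / (1 + (n₀−1)/N) = 361.66 / 1.298 = 278.63
Round up: n = 279.

n = 279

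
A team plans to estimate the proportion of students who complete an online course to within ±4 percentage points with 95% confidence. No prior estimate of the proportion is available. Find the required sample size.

601

For a proportion with margin E = 0.04 at 95% confidence, z = 1.960.
With no prior estimate, use p = 0.5, which maximizes p(1−p) at 0.25.
n = 0.25 × (z/E)² = 0.25 × (1.960/0.04)² = 600.25
Round up: n = 601.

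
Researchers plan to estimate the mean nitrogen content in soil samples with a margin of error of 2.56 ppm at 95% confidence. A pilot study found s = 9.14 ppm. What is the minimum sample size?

For a mean, the margin of error is E = z·σ/√n, so n = (zσ/E)².
At 95% confidence, z = 1.960.
n = (1.960 × 9.14 / 2.56)² = 48.97
Round up: n = 49.

49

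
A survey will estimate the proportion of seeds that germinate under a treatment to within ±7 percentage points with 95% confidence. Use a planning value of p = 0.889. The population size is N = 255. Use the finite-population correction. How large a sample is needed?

For a proportion with margin E = 0.07 at 95% confidence, z = 1.960.
n = p̂(1−p̂)(z/E)² = 0.889 × 0.111 × (1.960/0.07)² = 77.36 — call this n₀.
Finite-population correction with N = 255: n = n₀ / (1 + (n₀−1)/N) = 77.36 / 1.299 = 59.55
Round up: n = 60.

n = 60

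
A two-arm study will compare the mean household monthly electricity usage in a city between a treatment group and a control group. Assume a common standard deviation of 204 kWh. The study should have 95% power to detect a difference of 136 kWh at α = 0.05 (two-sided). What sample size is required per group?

59 per group

For two equal groups, n per group = 2·((z_{α/2} + z_β)·σ/δ)².
z_{α/2} = 1.960; z_β = 1.645 (power 95%).
n = 2 × (3.605 × 204 / 136)² = 2 × 29.24 = 58.48
Round up: n = 59 per group.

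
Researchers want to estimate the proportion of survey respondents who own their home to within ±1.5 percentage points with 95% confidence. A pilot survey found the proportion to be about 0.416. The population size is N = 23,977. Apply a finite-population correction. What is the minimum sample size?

3537

For a proportion with margin E = 0.015 at 95% confidence, z = 1.960.
n = p̂(1−p̂)(z/E)² = 0.416 × 0.584 × (1.960/0.015)² = 4147.97 — call this n₀.
Finite-population correction with N = 23,977: n = n₀ / (1 + (n₀−1)/N) = 4147.97 / 1.173 = 3536.21
Round up: n = 3537.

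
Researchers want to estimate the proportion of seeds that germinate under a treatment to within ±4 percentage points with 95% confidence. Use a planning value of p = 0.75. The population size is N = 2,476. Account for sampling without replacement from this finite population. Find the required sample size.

For a proportion with margin E = 0.04 at 95% confidence, z = 1.960.
n = p̂(1−p̂)(z/E)² = 0.75 × 0.25 × (1.960/0.04)² = 450.19 — call this n₀.
Finite-population correction with N = 2,476: n = n₀ / (1 + (n₀−1)/N) = 450.19 / 1.181 = 381.19
Round up: n = 382.

382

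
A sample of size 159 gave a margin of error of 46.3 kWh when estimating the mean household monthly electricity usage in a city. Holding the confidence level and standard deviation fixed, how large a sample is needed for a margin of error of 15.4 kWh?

Margin of error scales as 1/√n, so n₂ = n₁·(E₁/E₂)².
n₂ = 159 × (46.3/15.4)² = 159 × 9.039 = 1437.20
Round up: n₂ = 1438.

1438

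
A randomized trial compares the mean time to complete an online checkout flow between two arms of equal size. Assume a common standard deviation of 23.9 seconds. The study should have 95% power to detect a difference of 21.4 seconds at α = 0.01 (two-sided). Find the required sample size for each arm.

For two equal groups, n per group = 2·((z_{α/2} + z_β)·σ/δ)².
z_{α/2} = 2.576; z_β = 1.645 (power 95%).
n = 2 × (4.221 × 23.9 / 21.4)² = 2 × 22.22 = 44.44
Round up: n = 45 per group.

45 per group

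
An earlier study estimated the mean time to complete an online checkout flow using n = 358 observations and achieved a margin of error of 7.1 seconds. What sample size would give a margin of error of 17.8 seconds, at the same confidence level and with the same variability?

n = 57

Margin of error scales as 1/√n, so n₂ = n₁·(E₁/E₂)².
n₂ = 358 × (7.1/17.8)² = 358 × 0.1591 = 56.96
Round up: n₂ = 57.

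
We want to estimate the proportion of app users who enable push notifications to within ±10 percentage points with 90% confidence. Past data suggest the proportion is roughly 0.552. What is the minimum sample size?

For a proportion with margin E = 0.1 at 90% confidence, z = 1.645.
n = p̂(1−p̂)(z/E)² = 0.552 × 0.448 × (1.645/0.1)² = 66.92
Round up: n = 67.

67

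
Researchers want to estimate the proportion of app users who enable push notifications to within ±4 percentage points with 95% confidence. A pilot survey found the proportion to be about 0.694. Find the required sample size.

For a proportion with margin E = 0.04 at 95% confidence, z = 1.960.
n = p̂(1−p̂)(z/E)² = 0.694 × 0.306 × (1.960/0.04)² = 509.89
Round up: n = 510.

510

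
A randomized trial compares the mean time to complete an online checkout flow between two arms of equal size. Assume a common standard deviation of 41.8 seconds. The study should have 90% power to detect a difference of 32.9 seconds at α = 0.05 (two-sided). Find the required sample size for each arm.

34 per group

For two equal groups, n per group = 2·((z_{α/2} + z_β)·σ/δ)².
z_{α/2} = 1.960; z_β = 1.282 (power 90%).
n = 2 × (3.242 × 41.8 / 32.9)² = 2 × 16.97 = 33.94
Round up: n = 34 per group.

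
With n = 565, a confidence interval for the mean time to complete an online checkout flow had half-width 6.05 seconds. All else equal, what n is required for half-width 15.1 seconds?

Margin of error scales as 1/√n, so n₂ = n₁·(E₁/E₂)².
n₂ = 565 × (6.05/15.1)² = 565 × 0.1605 = 90.68
Round up: n₂ = 91.

91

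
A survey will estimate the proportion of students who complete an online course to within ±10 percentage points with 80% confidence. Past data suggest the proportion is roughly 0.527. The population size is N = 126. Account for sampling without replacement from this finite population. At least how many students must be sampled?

For a proportion with margin E = 0.1 at 80% confidence, z = 1.282.
n = p̂(1−p̂)(z/E)² = 0.527 × 0.473 × (1.282/0.1)² = 40.97 — call this n₀.
Finite-population correction with N = 126: n = n₀ / (1 + (n₀−1)/N) = 40.97 / 1.317 = 31.11
Round up: n = 32.

32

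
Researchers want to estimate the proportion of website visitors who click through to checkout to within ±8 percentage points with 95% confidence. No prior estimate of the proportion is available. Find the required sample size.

151

For a proportion with margin E = 0.08 at 95% confidence, z = 1.960.
With no prior estimate, use p = 0.5, which maximizes p(1−p) at 0.25.
n = 0.25 × (z/E)² = 0.25 × (1.960/0.08)² = 150.06
Round up: n = 151.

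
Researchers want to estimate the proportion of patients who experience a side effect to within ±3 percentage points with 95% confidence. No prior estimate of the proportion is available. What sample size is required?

For a proportion with margin E = 0.03 at 95% confidence, z = 1.960.
With no prior estimate, use p = 0.5, which maximizes p(1−p) at 0.25.
n = 0.25 × (z/E)² = 0.25 × (1.960/0.03)² = 1067.11
Round up: n = 1068.

1068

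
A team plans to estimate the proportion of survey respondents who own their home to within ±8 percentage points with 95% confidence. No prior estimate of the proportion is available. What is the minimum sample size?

n = 151

For a proportion with margin E = 0.08 at 95% confidence, z = 1.960.
With no prior estimate, use p = 0.5, which maximizes p(1−p) at 0.25.
n = 0.25 × (z/E)² = 0.25 × (1.960/0.08)² = 150.06
Round up: n = 151.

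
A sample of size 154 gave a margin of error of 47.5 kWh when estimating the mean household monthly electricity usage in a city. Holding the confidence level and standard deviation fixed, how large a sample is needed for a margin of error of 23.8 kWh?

614

Margin of error scales as 1/√n, so n₂ = n₁·(E₁/E₂)².
n₂ = 154 × (47.5/23.8)² = 154 × 3.983 = 613.38
Round up: n₂ = 614.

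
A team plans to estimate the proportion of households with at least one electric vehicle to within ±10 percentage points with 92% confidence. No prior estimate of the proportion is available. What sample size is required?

For a proportion with margin E = 0.1 at 92% confidence, z = 1.751.
With no prior estimate, use p = 0.5, which maximizes p(1−p) at 0.25.
n = 0.25 × (z/E)² = 0.25 × (1.751/0.1)² = 76.65
Round up: n = 77.

77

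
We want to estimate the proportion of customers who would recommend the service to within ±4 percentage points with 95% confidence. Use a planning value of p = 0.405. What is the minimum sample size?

For a proportion with margin E = 0.04 at 95% confidence, z = 1.960.
n = p̂(1−p̂)(z/E)² = 0.405 × 0.595 × (1.960/0.04)² = 578.58
Round up: n = 579.

579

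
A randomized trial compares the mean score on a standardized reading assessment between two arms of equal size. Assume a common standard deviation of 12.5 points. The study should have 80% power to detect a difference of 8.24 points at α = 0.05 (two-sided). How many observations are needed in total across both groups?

For two equal groups, n per group = 2·((z_{α/2} + z_β)·σ/δ)².
z_{α/2} = 1.960; z_β = 0.842 (power 80%).
n = 2 × (2.802 × 12.5 / 8.24)² = 2 × 18.07 = 36.14
Round up: n = 37 per group.
Total across both groups: 2 × 37 = 74.

74 total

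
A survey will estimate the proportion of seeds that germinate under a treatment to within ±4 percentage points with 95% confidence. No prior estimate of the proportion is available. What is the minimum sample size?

For a proportion with margin E = 0.04 at 95% confidence, z = 1.960.
With no prior estimate, use p = 0.5, which maximizes p(1−p) at 0.25.
n = 0.25 × (z/E)² = 0.25 × (1.960/0.04)² = 600.25
Round up: n = 601.

601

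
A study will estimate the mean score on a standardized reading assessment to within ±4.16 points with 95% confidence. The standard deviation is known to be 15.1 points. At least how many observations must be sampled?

For a mean, the margin of error is E = z·σ/√n, so n = (zσ/E)².
At 95% confidence, z = 1.960.
n = (1.960 × 15.1 / 4.16)² = 50.62
Round up: n = 51.

51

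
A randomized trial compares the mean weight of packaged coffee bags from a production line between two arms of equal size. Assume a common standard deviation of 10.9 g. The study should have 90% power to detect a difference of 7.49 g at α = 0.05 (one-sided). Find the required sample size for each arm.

For two equal groups, n per group = 2·((z_α + z_β)·σ/δ)².
z_α = 1.645; z_β = 1.282 (power 90%).
n = 2 × (2.927 × 10.9 / 7.49)² = 2 × 18.14 = 36.28
Round up: n = 37 per group.

37 per group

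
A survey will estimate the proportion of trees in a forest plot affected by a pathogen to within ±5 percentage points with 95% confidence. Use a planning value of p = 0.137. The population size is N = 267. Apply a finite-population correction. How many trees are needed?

n = 109

For a proportion with margin E = 0.05 at 95% confidence, z = 1.960.
n = p̂(1−p̂)(z/E)² = 0.137 × 0.863 × (1.960/0.05)² = 181.68 — call this n₀.
Finite-population correction with N = 267: n = n₀ / (1 + (n₀−1)/N) = 181.68 / 1.677 = 108.34
Round up: n = 109.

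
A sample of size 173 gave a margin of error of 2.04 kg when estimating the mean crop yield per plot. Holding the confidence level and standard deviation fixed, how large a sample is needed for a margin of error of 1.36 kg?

n = 390

Margin of error scales as 1/√n, so n₂ = n₁·(E₁/E₂)².
n₂ = 173 × (2.04/1.36)² = 173 × 2.25 = 389.25
Round up: n₂ = 390.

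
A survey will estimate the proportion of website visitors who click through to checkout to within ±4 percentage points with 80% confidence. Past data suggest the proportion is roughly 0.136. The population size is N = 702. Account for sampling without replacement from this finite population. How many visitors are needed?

For a proportion with margin E = 0.04 at 80% confidence, z = 1.282.
n = p̂(1−p̂)(z/E)² = 0.136 × 0.864 × (1.282/0.04)² = 120.70 — call this n₀.
Finite-population correction with N = 702: n = n₀ / (1 + (n₀−1)/N) = 120.70 / 1.171 = 103.07
Round up: n = 104.

104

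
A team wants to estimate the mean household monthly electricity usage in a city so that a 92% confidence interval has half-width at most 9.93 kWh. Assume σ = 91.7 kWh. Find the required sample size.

For a mean, the margin of error is E = z·σ/√n, so n = (zσ/E)².
At 92% confidence, z = 1.751.
n = (1.751 × 91.7 / 9.93)² = 261.46
Round up: n = 262.

n = 262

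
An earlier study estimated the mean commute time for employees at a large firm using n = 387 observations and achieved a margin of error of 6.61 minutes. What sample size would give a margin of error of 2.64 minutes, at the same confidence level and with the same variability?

2427

Margin of error scales as 1/√n, so n₂ = n₁·(E₁/E₂)².
n₂ = 387 × (6.61/2.64)² = 387 × 6.269 = 2426.10
Round up: n₂ = 2427.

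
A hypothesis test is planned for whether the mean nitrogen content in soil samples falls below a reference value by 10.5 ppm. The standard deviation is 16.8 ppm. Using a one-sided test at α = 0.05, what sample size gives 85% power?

For a one-sample z-test, n = ((z_α + z_β)·σ/δ)².
z_α = 1.645 (one-sided α = 0.05); z_β = 1.036 (power 85% → β = 0.15).
n = (2.681 × 16.8 / 10.5)² = 18.40
Round up: n = 19.

19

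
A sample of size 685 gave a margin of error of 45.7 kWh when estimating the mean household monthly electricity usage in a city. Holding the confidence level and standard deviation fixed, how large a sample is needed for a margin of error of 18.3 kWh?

Margin of error scales as 1/√n, so n₂ = n₁·(E₁/E₂)².
n₂ = 685 × (45.7/18.3)² = 685 × 6.236 = 4271.66
Round up: n₂ = 4272.

n = 4272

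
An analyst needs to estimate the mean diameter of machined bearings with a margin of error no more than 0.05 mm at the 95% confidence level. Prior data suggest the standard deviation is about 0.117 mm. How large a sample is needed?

n = 22

For a mean, the margin of error is E = z·σ/√n, so n = (zσ/E)².
At 95% confidence, z = 1.960.
n = (1.960 × 0.117 / 0.05)² = 21.04
Round up: n = 22.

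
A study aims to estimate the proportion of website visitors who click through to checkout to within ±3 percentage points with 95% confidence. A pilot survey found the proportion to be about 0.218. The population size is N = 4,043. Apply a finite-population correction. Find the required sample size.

617

For a proportion with margin E = 0.03 at 95% confidence, z = 1.960.
n = p̂(1−p̂)(z/E)² = 0.218 × 0.782 × (1.960/0.03)² = 727.67 — call this n₀.
Finite-population correction with N = 4,043: n = n₀ / (1 + (n₀−1)/N) = 727.67 / 1.18 = 616.67
Round up: n = 617.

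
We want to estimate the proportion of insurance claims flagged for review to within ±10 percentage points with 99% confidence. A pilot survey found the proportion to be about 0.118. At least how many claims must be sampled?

n = 70

For a proportion with margin E = 0.1 at 99% confidence, z = 2.576.
n = p̂(1−p̂)(z/E)² = 0.118 × 0.882 × (2.576/0.1)² = 69.06
Round up: n = 70.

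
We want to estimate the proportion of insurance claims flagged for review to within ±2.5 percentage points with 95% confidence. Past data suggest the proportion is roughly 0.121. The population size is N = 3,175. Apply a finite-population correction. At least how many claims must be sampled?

n = 543

For a proportion with margin E = 0.025 at 95% confidence, z = 1.960.
n = p̂(1−p̂)(z/E)² = 0.121 × 0.879 × (1.960/0.025)² = 653.74 — call this n₀.
Finite-population correction with N = 3,175: n = n₀ / (1 + (n₀−1)/N) = 653.74 / 1.206 = 542.07
Round up: n = 543.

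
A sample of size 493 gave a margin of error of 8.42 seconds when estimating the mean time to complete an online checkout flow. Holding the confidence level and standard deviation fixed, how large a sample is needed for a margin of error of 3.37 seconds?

Margin of error scales as 1/√n, so n₂ = n₁·(E₁/E₂)².
n₂ = 493 × (8.42/3.37)² = 493 × 6.243 = 3077.80
Round up: n₂ = 3078.

3078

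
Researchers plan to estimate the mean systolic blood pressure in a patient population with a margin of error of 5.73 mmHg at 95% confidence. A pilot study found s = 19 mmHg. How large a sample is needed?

For a mean, the margin of error is E = z·σ/√n, so n = (zσ/E)².
At 95% confidence, z = 1.960.
n = (1.960 × 19 / 5.73)² = 42.24
Round up: n = 43.

n = 43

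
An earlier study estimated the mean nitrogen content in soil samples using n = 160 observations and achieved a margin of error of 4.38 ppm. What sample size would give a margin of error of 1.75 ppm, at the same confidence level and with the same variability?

Margin of error scales as 1/√n, so n₂ = n₁·(E₁/E₂)².
n₂ = 160 × (4.38/1.75)² = 160 × 6.264 = 1002.24
Round up: n₂ = 1003.

n = 1003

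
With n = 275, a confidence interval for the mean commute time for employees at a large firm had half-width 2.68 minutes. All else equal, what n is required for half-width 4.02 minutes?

123

Margin of error scales as 1/√n, so n₂ = n₁·(E₁/E₂)².
n₂ = 275 × (2.68/4.02)² = 275 × 0.4444 = 122.21
Round up: n₂ = 123.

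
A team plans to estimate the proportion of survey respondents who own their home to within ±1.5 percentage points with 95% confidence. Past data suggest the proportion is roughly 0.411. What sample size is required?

For a proportion with margin E = 0.015 at 95% confidence, z = 1.960.
n = p̂(1−p̂)(z/E)² = 0.411 × 0.589 × (1.960/0.015)² = 4133.20
Round up: n = 4134.

4134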